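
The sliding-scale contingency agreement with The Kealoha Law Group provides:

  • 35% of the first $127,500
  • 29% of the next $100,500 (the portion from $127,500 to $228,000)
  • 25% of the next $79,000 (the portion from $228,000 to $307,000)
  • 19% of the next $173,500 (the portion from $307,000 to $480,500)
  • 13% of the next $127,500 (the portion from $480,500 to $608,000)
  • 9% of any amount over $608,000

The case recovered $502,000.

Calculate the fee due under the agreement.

$129,280.00

First $127,500 at 35% = $44,625.00
Next $100,500 at 29% = $29,145.00
Next $79,000 at 25% = $19,750.00
Next $173,500 at 19% = $32,965.00
Remaining $21,500 at 13% = $2,795.00
Fee: $44,625.00 + $29,145.00 + $19,750.00 + $32,965.00 + $2,795.00 = $129,280.00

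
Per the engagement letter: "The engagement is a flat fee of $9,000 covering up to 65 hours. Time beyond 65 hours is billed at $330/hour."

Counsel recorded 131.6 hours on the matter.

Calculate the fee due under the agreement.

$30,978.00

Flat fee: $9,000.00
Excess hours: 131.6 − 65 = 66.6
Overrun: 66.6 × $330 = $21,978.00
Total: $9,000.00 + $21,978.00 = $30,978.00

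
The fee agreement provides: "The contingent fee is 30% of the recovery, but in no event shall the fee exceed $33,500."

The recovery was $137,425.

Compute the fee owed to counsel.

$33,500.00

30% of $137,425 = $41,227.50
That exceeds the $33,500 cap, so the fee is capped at $33,500.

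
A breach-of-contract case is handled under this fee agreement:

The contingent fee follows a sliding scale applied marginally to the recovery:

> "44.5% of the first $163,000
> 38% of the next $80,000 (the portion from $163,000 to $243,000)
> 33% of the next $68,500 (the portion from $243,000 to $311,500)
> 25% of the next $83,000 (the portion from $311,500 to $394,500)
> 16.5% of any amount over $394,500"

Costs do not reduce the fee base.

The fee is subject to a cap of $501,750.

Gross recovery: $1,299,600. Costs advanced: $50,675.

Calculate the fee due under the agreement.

$295,631.50

Fee base is the gross recovery, $1,299,600; costs are reimbursed separately.
First $163,000 at 44.5% = $72,535.00
Next $80,000 at 38% = $30,400.00
Next $68,500 at 33% = $22,605.00
Next $83,000 at 25% = $20,750.00
Remaining $905,100 at 16.5% = $149,341.50
Fee: $72,535.00 + $30,400.00 + $22,605.00 + $20,750.00 + $149,341.50 = $295,631.50
$295,631.50 is under the $501,750 cap.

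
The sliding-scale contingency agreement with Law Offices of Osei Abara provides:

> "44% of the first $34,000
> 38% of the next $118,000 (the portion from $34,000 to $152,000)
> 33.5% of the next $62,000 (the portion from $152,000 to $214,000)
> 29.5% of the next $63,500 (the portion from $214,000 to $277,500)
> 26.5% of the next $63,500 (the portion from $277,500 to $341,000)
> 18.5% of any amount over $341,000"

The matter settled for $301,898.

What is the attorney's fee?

$105,767.97

First $34,000 at 44% = $14,960.00
Next $118,000 at 38% = $44,840.00
Next $62,000 at 33.5% = $20,770.00
Next $63,500 at 29.5% = $18,732.50
Remaining $24,398 at 26.5% = $6,465.47
Fee: $14,960.00 + $44,840.00 + $20,770.00 + $18,732.50 + $6,465.47 = $105,767.97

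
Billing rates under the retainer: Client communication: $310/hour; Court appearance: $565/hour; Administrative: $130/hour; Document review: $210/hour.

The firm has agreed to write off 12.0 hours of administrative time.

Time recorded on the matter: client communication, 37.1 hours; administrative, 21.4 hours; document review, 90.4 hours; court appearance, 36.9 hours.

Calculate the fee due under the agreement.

$52,555.50

Client communication: 37.1 × $310 = $11,501.00
Court appearance: 36.9 × $565 = $20,848.50
Administrative: 21.4 × $130 = $2,782.00
Document review: 90.4 × $210 = $18,984.00
Subtotal: $54,115.50
Write-off: 12.0 × $130 = $1,560.00
Total: $54,115.50 − $1,560.00 = $52,555.50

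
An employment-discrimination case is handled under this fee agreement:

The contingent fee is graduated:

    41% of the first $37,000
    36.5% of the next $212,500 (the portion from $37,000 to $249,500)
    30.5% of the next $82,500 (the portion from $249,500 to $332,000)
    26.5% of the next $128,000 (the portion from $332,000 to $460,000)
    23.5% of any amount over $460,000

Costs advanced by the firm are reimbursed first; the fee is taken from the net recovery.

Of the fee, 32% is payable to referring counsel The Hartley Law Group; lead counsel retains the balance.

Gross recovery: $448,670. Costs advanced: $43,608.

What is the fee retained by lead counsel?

$93,334.37

Fee base (net of costs): $448,670 − $43,608 = $405,062
First $37,000 at 41% = $15,170.00
Next $212,500 at 36.5% = $77,562.50
Next $82,500 at 30.5% = $25,162.50
Remaining $73,062 at 26.5% = $19,361.43
Fee: $15,170.00 + $77,562.50 + $25,162.50 + $19,361.43 = $137,256.43
Referral share: 32% of $137,256.43 = $43,922.06; lead counsel retains $137,256.43 − $43,922.06 = $93,334.37.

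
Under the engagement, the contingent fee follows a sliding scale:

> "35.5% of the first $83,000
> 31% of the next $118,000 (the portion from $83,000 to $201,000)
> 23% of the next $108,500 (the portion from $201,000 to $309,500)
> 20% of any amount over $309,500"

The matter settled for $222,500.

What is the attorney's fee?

$70,990.00

First $83,000 at 35.5% = $29,465.00
Next $118,000 at 31% = $36,580.00
Remaining $21,500 at 23% = $4,945.00
Fee: $29,465.00 + $36,580.00 + $4,945.00 = $70,990.00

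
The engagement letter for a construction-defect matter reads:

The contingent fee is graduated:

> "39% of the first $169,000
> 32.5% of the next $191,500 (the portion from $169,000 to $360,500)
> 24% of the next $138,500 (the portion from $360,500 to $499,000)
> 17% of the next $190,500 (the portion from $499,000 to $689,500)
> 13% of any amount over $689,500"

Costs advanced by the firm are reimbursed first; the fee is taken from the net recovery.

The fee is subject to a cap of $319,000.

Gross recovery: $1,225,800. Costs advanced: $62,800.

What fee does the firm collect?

$255,327.50

Fee base (net of costs): $1,225,800 − $62,800 = $1,163,000
First $169,000 at 39% = $65,910.00
Next $191,500 at 32.5% = $62,237.50
Next $138,500 at 24% = $33,240.00
Next $190,500 at 17% = $32,385.00
Remaining $473,500 at 13% = $61,555.00
Fee: $65,910.00 + $62,237.50 + $33,240.00 + $32,385.00 + $61,555.00 = $255,327.50
$255,327.50 is under the $319,000 cap.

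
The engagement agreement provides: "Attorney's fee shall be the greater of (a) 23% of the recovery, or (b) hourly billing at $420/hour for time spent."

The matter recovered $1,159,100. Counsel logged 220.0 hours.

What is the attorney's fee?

$266,593.00

(a) 23% of $1,159,100 = $266,593.00
(b) 220.0 × $420 = $92,400.00
The greater is (a): $266,593.00.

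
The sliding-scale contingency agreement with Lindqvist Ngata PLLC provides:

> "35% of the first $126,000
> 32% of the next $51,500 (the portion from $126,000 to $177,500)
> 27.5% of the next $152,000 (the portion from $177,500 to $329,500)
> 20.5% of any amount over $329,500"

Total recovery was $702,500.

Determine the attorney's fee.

$178,845.00

First $126,000 at 35% = $44,100.00
Next $51,500 at 32% = $16,480.00
Next $152,000 at 27.5% = $41,800.00
Remaining $373,000 at 20.5% = $76,465.00
Fee: $44,100.00 + $16,480.00 + $41,800.00 + $76,465.00 = $178,845.00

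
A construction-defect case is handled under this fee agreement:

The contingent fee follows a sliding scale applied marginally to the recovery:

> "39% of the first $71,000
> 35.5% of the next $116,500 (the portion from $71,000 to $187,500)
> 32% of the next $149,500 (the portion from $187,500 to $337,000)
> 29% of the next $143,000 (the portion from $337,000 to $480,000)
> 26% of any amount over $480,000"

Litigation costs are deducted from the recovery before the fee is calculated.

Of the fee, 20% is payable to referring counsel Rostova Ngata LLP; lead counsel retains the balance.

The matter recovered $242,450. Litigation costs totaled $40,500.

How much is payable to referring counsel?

$14,734.30

Fee base (net of costs): $242,450 − $40,500 = $201,950
First $71,000 at 39% = $27,690.00
Next $116,500 at 35.5% = $41,357.50
Remaining $14,450 at 32% = $4,624.00
Fee: $27,690.00 + $41,357.50 + $4,624.00 = $73,671.50
Referral share: 20% of $73,671.50 = $14,734.30; lead counsel retains $73,671.50 − $14,734.30 = $58,937.20.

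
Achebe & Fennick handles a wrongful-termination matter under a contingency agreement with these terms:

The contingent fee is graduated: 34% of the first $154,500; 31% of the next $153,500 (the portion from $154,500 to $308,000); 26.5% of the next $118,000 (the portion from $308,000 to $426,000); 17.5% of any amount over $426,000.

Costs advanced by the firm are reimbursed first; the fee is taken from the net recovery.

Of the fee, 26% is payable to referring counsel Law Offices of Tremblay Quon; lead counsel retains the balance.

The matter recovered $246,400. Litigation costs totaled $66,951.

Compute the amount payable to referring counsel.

$15,668.69

Fee base (net of costs): $246,400 − $66,951 = $179,449
First $154,500 at 34% = $52,530.00
Remaining $24,949 at 31% = $7,734.19
Fee: $52,530.00 + $7,734.19 = $60,264.19
Referral share: 26% of $60,264.19 = $15,668.69; lead counsel retains $60,264.19 − $15,668.69 = $44,595.50.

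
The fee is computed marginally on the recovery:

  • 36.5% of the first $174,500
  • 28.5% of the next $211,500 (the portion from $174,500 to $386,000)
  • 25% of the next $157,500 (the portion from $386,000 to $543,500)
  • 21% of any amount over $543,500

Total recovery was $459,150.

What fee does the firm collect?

$142,257.50

First $174,500 at 36.5% = $63,692.50
Next $211,500 at 28.5% = $60,277.50
Remaining $73,150 at 25% = $18,287.50
Fee: $63,692.50 + $60,277.50 + $18,287.50 = $142,257.50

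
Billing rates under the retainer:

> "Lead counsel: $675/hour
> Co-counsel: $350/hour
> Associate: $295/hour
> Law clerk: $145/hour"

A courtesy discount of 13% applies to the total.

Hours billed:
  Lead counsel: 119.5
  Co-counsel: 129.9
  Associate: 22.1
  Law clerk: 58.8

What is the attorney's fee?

Lead counsel: 119.5 × $675 = $80,662.50
Co-counsel: 129.9 × $350 = $45,465.00
Associate: 22.1 × $295 = $6,519.50
Law clerk: 58.8 × $145 = $8,526.00
Subtotal: $141,173.00
Less 13% discount: −$18,352.49
Total: $141,173.00 − $18,352.49 = $122,820.51

$122,820.51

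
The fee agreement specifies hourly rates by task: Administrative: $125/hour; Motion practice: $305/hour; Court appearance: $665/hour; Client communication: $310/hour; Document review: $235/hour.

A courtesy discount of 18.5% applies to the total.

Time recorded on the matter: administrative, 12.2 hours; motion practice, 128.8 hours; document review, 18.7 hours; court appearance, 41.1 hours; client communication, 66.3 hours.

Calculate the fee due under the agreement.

$75,866.72

Administrative: 12.2 × $125 = $1,525.00
Motion practice: 128.8 × $305 = $39,284.00
Court appearance: 41.1 × $665 = $27,331.50
Client communication: 66.3 × $310 = $20,553.00
Document review: 18.7 × $235 = $4,394.50
Subtotal: $93,088.00
Less 18.5% discount: −$17,221.28
Total: $93,088.00 − $17,221.28 = $75,866.72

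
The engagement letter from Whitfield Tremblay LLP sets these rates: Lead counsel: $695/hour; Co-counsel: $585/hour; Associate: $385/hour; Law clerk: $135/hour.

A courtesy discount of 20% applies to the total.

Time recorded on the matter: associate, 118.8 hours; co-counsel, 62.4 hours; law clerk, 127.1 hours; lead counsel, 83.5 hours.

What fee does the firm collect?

$125,946.40

Lead counsel: 83.5 × $695 = $58,032.50
Co-counsel: 62.4 × $585 = $36,504.00
Associate: 118.8 × $385 = $45,738.00
Law clerk: 127.1 × $135 = $17,158.50
Subtotal: $157,433.00
Less 20% discount: −$31,486.60
Total: $157,433.00 − $31,486.60 = $125,946.40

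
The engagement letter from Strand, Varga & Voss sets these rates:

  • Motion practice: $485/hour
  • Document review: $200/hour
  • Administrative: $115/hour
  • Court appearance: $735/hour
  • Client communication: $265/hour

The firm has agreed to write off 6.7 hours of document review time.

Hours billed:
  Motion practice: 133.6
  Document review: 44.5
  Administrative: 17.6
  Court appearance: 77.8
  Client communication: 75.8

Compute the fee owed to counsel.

Motion practice: 133.6 × $485 = $64,796.00
Document review: 44.5 × $200 = $8,900.00
Administrative: 17.6 × $115 = $2,024.00
Court appearance: 77.8 × $735 = $57,183.00
Client communication: 75.8 × $265 = $20,087.00
Subtotal: $152,990.00
Write-off: 6.7 × $200 = $1,340.00
Total: $152,990.00 − $1,340.00 = $151,650.00

$151,650.00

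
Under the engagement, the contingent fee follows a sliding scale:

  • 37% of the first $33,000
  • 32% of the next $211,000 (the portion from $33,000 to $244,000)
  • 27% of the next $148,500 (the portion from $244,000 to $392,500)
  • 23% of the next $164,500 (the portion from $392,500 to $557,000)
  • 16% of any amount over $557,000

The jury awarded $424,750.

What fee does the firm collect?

$127,242.50

First $33,000 at 37% = $12,210.00
Next $211,000 at 32% = $67,520.00
Next $148,500 at 27% = $40,095.00
Remaining $32,250 at 23% = $7,417.50
Fee: $12,210.00 + $67,520.00 + $40,095.00 + $7,417.50 = $127,242.50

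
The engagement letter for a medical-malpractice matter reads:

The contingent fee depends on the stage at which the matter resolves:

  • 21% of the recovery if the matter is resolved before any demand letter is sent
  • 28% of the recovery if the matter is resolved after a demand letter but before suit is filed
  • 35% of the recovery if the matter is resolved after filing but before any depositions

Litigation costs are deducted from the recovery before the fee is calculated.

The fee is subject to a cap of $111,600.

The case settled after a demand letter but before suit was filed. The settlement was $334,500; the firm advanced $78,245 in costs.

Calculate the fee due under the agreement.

$71,751.40

Fee base (net of costs): $334,500 − $78,245 = $256,255
The matter settled after a demand letter but before suit was filed, so the 28% rate applies.
$256,255 × 28% = $71,751.40
$71,751.40 is under the $111,600 cap.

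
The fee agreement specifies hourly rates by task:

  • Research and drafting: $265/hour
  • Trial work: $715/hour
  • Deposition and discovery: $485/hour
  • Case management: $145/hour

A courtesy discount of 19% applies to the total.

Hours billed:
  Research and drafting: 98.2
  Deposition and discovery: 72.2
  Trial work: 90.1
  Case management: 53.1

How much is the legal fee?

$107,860.41

Research and drafting: 98.2 × $265 = $26,023.00
Trial work: 90.1 × $715 = $64,421.50
Deposition and discovery: 72.2 × $485 = $35,017.00
Case management: 53.1 × $145 = $7,699.50
Subtotal: $133,161.00
Less 19% discount: −$25,300.59
Total: $133,161.00 − $25,300.59 = $107,860.41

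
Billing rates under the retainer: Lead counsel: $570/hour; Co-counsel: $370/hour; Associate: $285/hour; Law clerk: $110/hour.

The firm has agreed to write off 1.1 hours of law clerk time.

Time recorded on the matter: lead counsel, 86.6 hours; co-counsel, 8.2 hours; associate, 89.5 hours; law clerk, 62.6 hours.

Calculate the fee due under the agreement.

Lead counsel: 86.6 × $570 = $49,362.00
Co-counsel: 8.2 × $370 = $3,034.00
Associate: 89.5 × $285 = $25,507.50
Law clerk: 62.6 × $110 = $6,886.00
Subtotal: $84,789.50
Write-off: 1.1 × $110 = $121.00
Total: $84,789.50 − $121.00 = $84,668.50

$84,668.50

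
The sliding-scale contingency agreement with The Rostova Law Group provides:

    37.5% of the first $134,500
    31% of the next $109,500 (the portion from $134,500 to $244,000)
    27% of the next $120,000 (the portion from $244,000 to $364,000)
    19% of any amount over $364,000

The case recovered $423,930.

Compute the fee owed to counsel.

First $134,500 at 37.5% = $50,437.50
Next $109,500 at 31% = $33,945.00
Next $120,000 at 27% = $32,400.00
Remaining $59,930 at 19% = $11,386.70
Fee: $50,437.50 + $33,945.00 + $32,400.00 + $11,386.70 = $128,169.20

$128,169.20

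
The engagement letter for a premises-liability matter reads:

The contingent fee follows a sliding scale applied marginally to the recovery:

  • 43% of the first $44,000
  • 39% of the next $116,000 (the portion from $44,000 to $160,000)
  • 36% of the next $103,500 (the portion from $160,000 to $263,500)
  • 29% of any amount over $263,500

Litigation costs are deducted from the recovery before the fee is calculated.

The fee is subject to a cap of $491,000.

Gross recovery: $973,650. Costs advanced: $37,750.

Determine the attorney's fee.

$296,416.00

Fee base (net of costs): $973,650 − $37,750 = $935,900
First $44,000 at 43% = $18,920.00
Next $116,000 at 39% = $45,240.00
Next $103,500 at 36% = $37,260.00
Remaining $672,400 at 29% = $194,996.00
Fee: $18,920.00 + $45,240.00 + $37,260.00 + $194,996.00 = $296,416.00
$296,416.00 is under the $491,000 cap.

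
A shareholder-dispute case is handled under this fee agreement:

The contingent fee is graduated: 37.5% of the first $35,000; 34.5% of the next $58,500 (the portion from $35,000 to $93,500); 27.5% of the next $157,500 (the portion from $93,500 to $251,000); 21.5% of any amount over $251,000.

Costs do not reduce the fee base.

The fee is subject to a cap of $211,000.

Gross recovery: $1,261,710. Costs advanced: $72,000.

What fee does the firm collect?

$211,000.00

Fee base is the gross recovery, $1,261,710; costs are reimbursed separately.
First $35,000 at 37.5% = $13,125.00
Next $58,500 at 34.5% = $20,182.50
Next $157,500 at 27.5% = $43,312.50
Remaining $1,010,710 at 21.5% = $217,302.65
Fee: $13,125.00 + $20,182.50 + $43,312.50 + $217,302.65 = $293,922.65
$293,922.65 exceeds the $211,000 cap, so the fee is capped at $211,000.00.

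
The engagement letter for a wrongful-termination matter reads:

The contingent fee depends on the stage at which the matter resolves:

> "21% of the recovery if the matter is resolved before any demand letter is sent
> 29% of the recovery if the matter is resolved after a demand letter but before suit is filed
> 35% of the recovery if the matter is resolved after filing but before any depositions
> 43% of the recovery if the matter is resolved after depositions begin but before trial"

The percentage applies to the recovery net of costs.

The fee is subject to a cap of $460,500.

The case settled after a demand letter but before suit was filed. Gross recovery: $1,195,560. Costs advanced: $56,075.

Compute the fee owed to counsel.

$330,450.65

Fee base (net of costs): $1,195,560 − $56,075 = $1,139,485
The matter settled after a demand letter but before suit was filed, so the 29% rate applies.
$1,139,485 × 29% = $330,450.65
$330,450.65 is under the $460,500 cap.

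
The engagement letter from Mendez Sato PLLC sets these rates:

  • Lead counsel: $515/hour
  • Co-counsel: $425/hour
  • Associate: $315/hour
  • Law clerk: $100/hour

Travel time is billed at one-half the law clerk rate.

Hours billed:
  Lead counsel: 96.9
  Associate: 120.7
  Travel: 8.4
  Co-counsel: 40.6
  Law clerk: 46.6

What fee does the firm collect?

Lead counsel: 96.9 × $515 = $49,903.50
Co-counsel: 40.6 × $425 = $17,255.00
Associate: 120.7 × $315 = $38,020.50
Law clerk: 46.6 × $100 = $4,660.00
Subtotal: $49,903.50 + $17,255.00 + $38,020.50 + $4,660.00 = $109,839.00
Travel: 8.4 × ($100 ÷ 2) = 8.4 × $50.00 = $420.00
Total: $109,839.00 + $420.00 = $110,259.00

$110,259.00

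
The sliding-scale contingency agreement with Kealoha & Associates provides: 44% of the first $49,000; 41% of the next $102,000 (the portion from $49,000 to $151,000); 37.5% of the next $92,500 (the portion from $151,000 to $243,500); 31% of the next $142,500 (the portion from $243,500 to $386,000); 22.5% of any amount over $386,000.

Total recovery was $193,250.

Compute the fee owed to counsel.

$79,223.75

First $49,000 at 44% = $21,560.00
Next $102,000 at 41% = $41,820.00
Remaining $42,250 at 37.5% = $15,843.75
Fee: $21,560.00 + $41,820.00 + $15,843.75 = $79,223.75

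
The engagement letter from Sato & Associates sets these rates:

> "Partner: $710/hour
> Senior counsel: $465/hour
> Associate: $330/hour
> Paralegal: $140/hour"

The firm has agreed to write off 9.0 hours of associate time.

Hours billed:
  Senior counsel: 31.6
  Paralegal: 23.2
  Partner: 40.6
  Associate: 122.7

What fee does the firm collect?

$84,289.00

Partner: 40.6 × $710 = $28,826.00
Senior counsel: 31.6 × $465 = $14,694.00
Associate: 122.7 × $330 = $40,491.00
Paralegal: 23.2 × $140 = $3,248.00
Subtotal: $87,259.00
Write-off: 9.0 × $330 = $2,970.00
Total: $87,259.00 − $2,970.00 = $84,289.00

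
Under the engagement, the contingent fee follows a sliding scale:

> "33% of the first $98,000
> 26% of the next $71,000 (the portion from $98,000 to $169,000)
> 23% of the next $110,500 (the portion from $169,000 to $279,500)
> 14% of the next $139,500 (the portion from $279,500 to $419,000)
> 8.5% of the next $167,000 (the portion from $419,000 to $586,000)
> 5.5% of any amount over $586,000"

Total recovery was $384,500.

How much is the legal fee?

$90,915.00

First $98,000 at 33% = $32,340.00
Next $71,000 at 26% = $18,460.00
Next $110,500 at 23% = $25,415.00
Remaining $105,000 at 14% = $14,700.00
Fee: $32,340.00 + $18,460.00 + $25,415.00 + $14,700.00 = $90,915.00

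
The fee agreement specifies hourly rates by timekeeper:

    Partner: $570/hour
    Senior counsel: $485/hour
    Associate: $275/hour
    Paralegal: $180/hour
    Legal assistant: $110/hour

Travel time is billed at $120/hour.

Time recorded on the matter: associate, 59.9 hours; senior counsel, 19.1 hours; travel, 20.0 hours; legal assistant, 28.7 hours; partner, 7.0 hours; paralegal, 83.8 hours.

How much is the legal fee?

Partner: 7.0 × $570 = $3,990.00
Senior counsel: 19.1 × $485 = $9,263.50
Associate: 59.9 × $275 = $16,472.50
Paralegal: 83.8 × $180 = $15,084.00
Legal assistant: 28.7 × $110 = $3,157.00
Subtotal: $3,990.00 + $9,263.50 + $16,472.50 + $15,084.00 + $3,157.00 = $47,967.00
Travel: 20.0 × $120 = $2,400.00
Total: $47,967.00 + $2,400.00 = $50,367.00

$50,367.00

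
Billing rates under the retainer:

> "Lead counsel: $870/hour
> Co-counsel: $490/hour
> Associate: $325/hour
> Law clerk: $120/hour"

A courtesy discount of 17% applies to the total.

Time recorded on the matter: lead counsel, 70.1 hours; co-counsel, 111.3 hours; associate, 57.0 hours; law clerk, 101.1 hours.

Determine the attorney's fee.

Lead counsel: 70.1 × $870 = $60,987.00
Co-counsel: 111.3 × $490 = $54,537.00
Associate: 57.0 × $325 = $18,525.00
Law clerk: 101.1 × $120 = $12,132.00
Subtotal: $146,181.00
Less 17% discount: −$24,850.77
Total: $146,181.00 − $24,850.77 = $121,330.23

$121,330.23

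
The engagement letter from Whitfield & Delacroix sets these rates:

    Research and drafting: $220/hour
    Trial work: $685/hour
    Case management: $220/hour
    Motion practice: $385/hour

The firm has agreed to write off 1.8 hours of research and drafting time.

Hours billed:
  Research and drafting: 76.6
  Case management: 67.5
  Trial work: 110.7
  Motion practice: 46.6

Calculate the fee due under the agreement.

Research and drafting: 76.6 × $220 = $16,852.00
Trial work: 110.7 × $685 = $75,829.50
Case management: 67.5 × $220 = $14,850.00
Motion practice: 46.6 × $385 = $17,941.00
Subtotal: $125,472.50
Write-off: 1.8 × $220 = $396.00
Total: $125,472.50 − $396.00 = $125,076.50

$125,076.50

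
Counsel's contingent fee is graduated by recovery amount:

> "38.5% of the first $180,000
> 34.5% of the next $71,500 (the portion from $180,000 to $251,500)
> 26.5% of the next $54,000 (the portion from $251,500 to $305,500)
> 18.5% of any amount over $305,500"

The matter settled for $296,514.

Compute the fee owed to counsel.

$105,896.21

First $180,000 at 38.5% = $69,300.00
Next $71,500 at 34.5% = $24,667.50
Remaining $45,014 at 26.5% = $11,928.71
Fee: $69,300.00 + $24,667.50 + $11,928.71 = $105,896.21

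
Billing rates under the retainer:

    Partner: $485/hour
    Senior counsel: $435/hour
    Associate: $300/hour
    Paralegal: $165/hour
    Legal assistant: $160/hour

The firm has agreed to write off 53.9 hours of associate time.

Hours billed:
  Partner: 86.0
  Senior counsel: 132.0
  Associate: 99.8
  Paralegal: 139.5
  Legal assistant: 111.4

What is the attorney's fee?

Partner: 86.0 × $485 = $41,710.00
Senior counsel: 132.0 × $435 = $57,420.00
Associate: 99.8 × $300 = $29,940.00
Paralegal: 139.5 × $165 = $23,017.50
Legal assistant: 111.4 × $160 = $17,824.00
Subtotal: $169,911.50
Write-off: 53.9 × $300 = $16,170.00
Total: $169,911.50 − $16,170.00 = $153,741.50

$153,741.50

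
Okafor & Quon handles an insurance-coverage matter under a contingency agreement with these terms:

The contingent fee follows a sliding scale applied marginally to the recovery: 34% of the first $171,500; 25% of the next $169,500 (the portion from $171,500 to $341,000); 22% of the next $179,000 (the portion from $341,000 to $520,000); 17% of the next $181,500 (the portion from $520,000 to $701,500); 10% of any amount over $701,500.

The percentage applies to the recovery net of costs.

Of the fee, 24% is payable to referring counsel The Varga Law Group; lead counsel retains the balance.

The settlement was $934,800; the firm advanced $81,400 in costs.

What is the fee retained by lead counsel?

Fee base (net of costs): $934,800 − $81,400 = $853,400
First $171,500 at 34% = $58,310.00
Next $169,500 at 25% = $42,375.00
Next $179,000 at 22% = $39,380.00
Next $181,500 at 17% = $30,855.00
Remaining $151,900 at 10% = $15,190.00
Fee: $58,310.00 + $42,375.00 + $39,380.00 + $30,855.00 + $15,190.00 = $186,110.00
Referral share: 24% of $186,110.00 = $44,666.40; lead counsel retains $186,110.00 − $44,666.40 = $141,443.60.

$141,443.60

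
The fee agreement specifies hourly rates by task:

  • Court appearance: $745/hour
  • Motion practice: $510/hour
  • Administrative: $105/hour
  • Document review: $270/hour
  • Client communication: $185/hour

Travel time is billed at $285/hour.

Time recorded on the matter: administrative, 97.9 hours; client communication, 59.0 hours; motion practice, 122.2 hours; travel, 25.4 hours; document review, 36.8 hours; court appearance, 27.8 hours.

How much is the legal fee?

Court appearance: 27.8 × $745 = $20,711.00
Motion practice: 122.2 × $510 = $62,322.00
Administrative: 97.9 × $105 = $10,279.50
Document review: 36.8 × $270 = $9,936.00
Client communication: 59.0 × $185 = $10,915.00
Subtotal: $20,711.00 + $62,322.00 + $10,279.50 + $9,936.00 + $10,915.00 = $114,163.50
Travel: 25.4 × $285 = $7,239.00
Total: $114,163.50 + $7,239.00 = $121,402.50

$121,402.50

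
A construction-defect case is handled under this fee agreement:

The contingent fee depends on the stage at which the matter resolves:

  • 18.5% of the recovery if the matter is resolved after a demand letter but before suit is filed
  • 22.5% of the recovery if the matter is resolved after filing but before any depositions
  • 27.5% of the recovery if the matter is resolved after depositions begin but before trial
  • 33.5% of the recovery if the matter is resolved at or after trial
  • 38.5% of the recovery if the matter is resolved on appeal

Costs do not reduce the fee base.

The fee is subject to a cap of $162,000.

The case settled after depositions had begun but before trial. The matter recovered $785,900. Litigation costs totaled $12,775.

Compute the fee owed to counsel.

Fee base is the gross recovery, $785,900; costs are reimbursed separately.
The matter settled after depositions had begun but before trial, so the 27.5% rate applies.
$785,900 × 27.5% = $216,122.50
$216,122.50 exceeds the $162,000 cap, so the fee is capped at $162,000.00.

$162,000.00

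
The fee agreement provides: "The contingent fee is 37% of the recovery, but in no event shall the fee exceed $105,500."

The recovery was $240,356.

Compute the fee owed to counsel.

37% of $240,356 = $88,931.72
That is under the $105,500 cap.

$88,931.72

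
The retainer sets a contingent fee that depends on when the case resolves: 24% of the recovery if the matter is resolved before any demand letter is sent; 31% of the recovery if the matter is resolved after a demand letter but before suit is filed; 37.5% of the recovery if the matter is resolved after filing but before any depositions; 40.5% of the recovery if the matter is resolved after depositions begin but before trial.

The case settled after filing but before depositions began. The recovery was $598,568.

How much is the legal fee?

$224,463.00

The matter settled after filing but before depositions began, so the 37.5% rate applies.
$598,568 × 37.5% = $224,463.00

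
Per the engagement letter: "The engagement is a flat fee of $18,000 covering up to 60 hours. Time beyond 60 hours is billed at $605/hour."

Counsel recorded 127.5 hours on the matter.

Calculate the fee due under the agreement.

$58,837.50

Flat fee: $18,000.00
Excess hours: 127.5 − 60 = 67.5
Overrun: 67.5 × $605 = $40,837.50
Total: $18,000.00 + $40,837.50 = $58,837.50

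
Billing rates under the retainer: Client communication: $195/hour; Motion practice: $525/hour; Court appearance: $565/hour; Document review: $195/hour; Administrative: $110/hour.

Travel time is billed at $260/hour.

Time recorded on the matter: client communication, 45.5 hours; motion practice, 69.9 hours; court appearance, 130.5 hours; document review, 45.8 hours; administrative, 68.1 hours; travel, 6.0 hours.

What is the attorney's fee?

Client communication: 45.5 × $195 = $8,872.50
Motion practice: 69.9 × $525 = $36,697.50
Court appearance: 130.5 × $565 = $73,732.50
Document review: 45.8 × $195 = $8,931.00
Administrative: 68.1 × $110 = $7,491.00
Subtotal: $8,872.50 + $36,697.50 + $73,732.50 + $8,931.00 + $7,491.00 = $135,724.50
Travel: 6.0 × $260 = $1,560.00
Total: $135,724.50 + $1,560.00 = $137,284.50

$137,284.50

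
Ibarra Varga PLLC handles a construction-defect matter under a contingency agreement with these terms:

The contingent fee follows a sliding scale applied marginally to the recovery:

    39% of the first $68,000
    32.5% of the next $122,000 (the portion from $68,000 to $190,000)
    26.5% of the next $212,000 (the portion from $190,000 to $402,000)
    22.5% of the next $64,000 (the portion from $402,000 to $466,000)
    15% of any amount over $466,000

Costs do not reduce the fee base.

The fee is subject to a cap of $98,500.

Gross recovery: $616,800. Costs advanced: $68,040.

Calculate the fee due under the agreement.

$98,500.00

Fee base is the gross recovery, $616,800; costs are reimbursed separately.
First $68,000 at 39% = $26,520.00
Next $122,000 at 32.5% = $39,650.00
Next $212,000 at 26.5% = $56,180.00
Next $64,000 at 22.5% = $14,400.00
Remaining $150,800 at 15% = $22,620.00
Fee: $26,520.00 + $39,650.00 + $56,180.00 + $14,400.00 + $22,620.00 = $159,370.00
$159,370.00 exceeds the $98,500 cap, so the fee is capped at $98,500.00.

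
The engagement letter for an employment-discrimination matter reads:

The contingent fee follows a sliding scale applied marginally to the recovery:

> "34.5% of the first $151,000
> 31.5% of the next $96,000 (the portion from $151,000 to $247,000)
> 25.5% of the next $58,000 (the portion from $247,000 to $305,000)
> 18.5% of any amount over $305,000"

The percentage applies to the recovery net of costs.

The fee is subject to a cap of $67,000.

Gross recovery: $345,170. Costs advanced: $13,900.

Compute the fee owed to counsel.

Fee base (net of costs): $345,170 − $13,900 = $331,270
First $151,000 at 34.5% = $52,095.00
Next $96,000 at 31.5% = $30,240.00
Next $58,000 at 25.5% = $14,790.00
Remaining $26,270 at 18.5% = $4,859.95
Fee: $52,095.00 + $30,240.00 + $14,790.00 + $4,859.95 = $101,984.95
$101,984.95 exceeds the $67,000 cap, so the fee is capped at $67,000.00.

$67,000.00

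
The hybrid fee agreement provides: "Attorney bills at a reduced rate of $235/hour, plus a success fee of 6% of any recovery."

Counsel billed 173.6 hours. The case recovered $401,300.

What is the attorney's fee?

$64,874.00

Hourly: 173.6 × $235 = $40,796.00
Success fee: 6% of $401,300 = $24,078.00
Total: $40,796.00 + $24,078.00 = $64,874.00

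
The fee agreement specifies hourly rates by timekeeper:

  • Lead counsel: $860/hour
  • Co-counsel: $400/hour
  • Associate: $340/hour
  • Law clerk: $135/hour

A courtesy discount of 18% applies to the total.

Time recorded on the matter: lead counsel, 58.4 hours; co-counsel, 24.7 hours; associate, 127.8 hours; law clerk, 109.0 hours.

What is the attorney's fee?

Lead counsel: 58.4 × $860 = $50,224.00
Co-counsel: 24.7 × $400 = $9,880.00
Associate: 127.8 × $340 = $43,452.00
Law clerk: 109.0 × $135 = $14,715.00
Subtotal: $118,271.00
Less 18% discount: −$21,288.78
Total: $118,271.00 − $21,288.78 = $96,982.22

$96,982.22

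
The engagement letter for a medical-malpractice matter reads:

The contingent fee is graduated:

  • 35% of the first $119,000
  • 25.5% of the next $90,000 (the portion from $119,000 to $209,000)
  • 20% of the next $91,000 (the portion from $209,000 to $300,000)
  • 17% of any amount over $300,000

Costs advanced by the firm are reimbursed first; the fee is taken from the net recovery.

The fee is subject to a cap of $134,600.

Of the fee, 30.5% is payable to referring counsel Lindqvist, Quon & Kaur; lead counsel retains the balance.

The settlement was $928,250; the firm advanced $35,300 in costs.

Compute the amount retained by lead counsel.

Fee base (net of costs): $928,250 − $35,300 = $892,950
First $119,000 at 35% = $41,650.00
Next $90,000 at 25.5% = $22,950.00
Next $91,000 at 20% = $18,200.00
Remaining $592,950 at 17% = $100,801.50
Fee: $41,650.00 + $22,950.00 + $18,200.00 + $100,801.50 = $183,601.50
$183,601.50 exceeds the $134,600 cap, so the fee is capped at $134,600.00.
Referral share: 30.5% of $134,600.00 = $41,053.00; lead counsel retains $134,600.00 − $41,053.00 = $93,547.00.

$93,547.00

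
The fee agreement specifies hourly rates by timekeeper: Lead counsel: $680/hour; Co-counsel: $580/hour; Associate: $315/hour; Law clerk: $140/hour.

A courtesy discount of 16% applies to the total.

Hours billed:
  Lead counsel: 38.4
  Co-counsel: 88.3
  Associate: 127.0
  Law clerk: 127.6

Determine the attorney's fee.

$113,563.80

Lead counsel: 38.4 × $680 = $26,112.00
Co-counsel: 88.3 × $580 = $51,214.00
Associate: 127.0 × $315 = $40,005.00
Law clerk: 127.6 × $140 = $17,864.00
Subtotal: $135,195.00
Less 16% discount: −$21,631.20
Total: $135,195.00 − $21,631.20 = $113,563.80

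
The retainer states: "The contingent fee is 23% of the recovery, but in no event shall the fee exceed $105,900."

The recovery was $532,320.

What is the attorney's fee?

$105,900.00

23% of $532,320 = $122,433.60
That exceeds the $105,900 cap, so the fee is capped at $105,900.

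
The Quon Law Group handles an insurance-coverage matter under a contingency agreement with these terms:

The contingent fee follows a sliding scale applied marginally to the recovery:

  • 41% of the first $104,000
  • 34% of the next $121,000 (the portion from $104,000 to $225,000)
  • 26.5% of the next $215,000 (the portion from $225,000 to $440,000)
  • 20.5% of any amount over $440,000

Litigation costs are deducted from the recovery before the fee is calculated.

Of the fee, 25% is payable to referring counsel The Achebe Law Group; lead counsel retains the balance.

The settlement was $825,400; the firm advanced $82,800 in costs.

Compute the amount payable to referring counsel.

$50,697.00

Fee base (net of costs): $825,400 − $82,800 = $742,600
First $104,000 at 41% = $42,640.00
Next $121,000 at 34% = $41,140.00
Next $215,000 at 26.5% = $56,975.00
Remaining $302,600 at 20.5% = $62,033.00
Fee: $42,640.00 + $41,140.00 + $56,975.00 + $62,033.00 = $202,788.00
Referral share: 25% of $202,788.00 = $50,697.00; lead counsel retains $202,788.00 − $50,697.00 = $152,091.00.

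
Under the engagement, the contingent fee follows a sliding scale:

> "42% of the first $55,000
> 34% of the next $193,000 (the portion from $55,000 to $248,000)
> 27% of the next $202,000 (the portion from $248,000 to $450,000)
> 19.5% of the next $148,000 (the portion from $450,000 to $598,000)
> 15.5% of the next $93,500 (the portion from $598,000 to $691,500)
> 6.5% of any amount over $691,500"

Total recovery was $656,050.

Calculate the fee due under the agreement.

$181,117.75

First $55,000 at 42% = $23,100.00
Next $193,000 at 34% = $65,620.00
Next $202,000 at 27% = $54,540.00
Next $148,000 at 19.5% = $28,860.00
Remaining $58,050 at 15.5% = $8,997.75
Fee: $23,100.00 + $65,620.00 + $54,540.00 + $28,860.00 + $8,997.75 = $181,117.75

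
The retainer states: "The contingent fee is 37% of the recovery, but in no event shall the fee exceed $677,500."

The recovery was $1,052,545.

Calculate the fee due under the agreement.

$389,441.65

37% of $1,052,545 = $389,441.65
That is under the $677,500 cap.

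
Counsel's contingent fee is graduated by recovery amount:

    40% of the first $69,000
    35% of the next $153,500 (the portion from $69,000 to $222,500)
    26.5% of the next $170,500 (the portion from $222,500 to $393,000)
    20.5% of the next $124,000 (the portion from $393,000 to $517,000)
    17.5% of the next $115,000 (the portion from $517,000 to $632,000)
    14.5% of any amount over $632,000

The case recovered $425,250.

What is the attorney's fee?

First $69,000 at 40% = $27,600.00
Next $153,500 at 35% = $53,725.00
Next $170,500 at 26.5% = $45,182.50
Remaining $32,250 at 20.5% = $6,611.25
Fee: $27,600.00 + $53,725.00 + $45,182.50 + $6,611.25 = $133,118.75

$133,118.75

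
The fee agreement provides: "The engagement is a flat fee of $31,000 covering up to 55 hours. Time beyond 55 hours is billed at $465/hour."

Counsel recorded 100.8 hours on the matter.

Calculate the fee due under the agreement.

$52,297.00

Flat fee: $31,000.00
Excess hours: 100.8 − 55 = 45.8
Overrun: 45.8 × $465 = $21,297.00
Total: $31,000.00 + $21,297.00 = $52,297.00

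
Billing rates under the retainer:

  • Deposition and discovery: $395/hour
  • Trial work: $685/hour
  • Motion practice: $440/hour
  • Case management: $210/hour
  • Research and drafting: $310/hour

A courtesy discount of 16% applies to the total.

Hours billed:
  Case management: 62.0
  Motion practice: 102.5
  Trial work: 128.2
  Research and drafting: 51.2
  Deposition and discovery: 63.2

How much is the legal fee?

$156,889.32

Deposition and discovery: 63.2 × $395 = $24,964.00
Trial work: 128.2 × $685 = $87,817.00
Motion practice: 102.5 × $440 = $45,100.00
Case management: 62.0 × $210 = $13,020.00
Research and drafting: 51.2 × $310 = $15,872.00
Subtotal: $186,773.00
Less 16% discount: −$29,883.68
Total: $186,773.00 − $29,883.68 = $156,889.32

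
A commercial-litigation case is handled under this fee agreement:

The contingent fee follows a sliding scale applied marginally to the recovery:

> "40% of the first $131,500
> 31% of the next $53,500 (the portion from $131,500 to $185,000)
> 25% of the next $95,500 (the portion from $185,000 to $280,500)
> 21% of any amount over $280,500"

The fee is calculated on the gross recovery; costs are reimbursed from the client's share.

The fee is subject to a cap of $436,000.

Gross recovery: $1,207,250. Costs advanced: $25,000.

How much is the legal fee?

Fee base is the gross recovery, $1,207,250; costs are reimbursed separately.
First $131,500 at 40% = $52,600.00
Next $53,500 at 31% = $16,585.00
Next $95,500 at 25% = $23,875.00
Remaining $926,750 at 21% = $194,617.50
Fee: $52,600.00 + $16,585.00 + $23,875.00 + $194,617.50 = $287,677.50
$287,677.50 is under the $436,000 cap.

$287,677.50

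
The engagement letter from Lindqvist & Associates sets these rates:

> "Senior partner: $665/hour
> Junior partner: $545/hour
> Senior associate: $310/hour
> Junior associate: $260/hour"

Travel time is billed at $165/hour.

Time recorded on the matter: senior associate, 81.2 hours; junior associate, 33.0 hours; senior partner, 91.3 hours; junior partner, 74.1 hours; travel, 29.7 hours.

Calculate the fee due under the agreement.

$139,751.50

Senior partner: 91.3 × $665 = $60,714.50
Junior partner: 74.1 × $545 = $40,384.50
Senior associate: 81.2 × $310 = $25,172.00
Junior associate: 33.0 × $260 = $8,580.00
Subtotal: $60,714.50 + $40,384.50 + $25,172.00 + $8,580.00 = $134,851.00
Travel: 29.7 × $165 = $4,900.50
Total: $134,851.00 + $4,900.50 = $139,751.50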